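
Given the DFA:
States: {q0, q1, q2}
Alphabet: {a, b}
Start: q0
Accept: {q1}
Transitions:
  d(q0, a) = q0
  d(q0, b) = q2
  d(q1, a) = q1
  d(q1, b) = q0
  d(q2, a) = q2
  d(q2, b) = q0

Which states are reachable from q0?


BFS from q0:
  layer 0: {q0}
  layer 1: {q2}

{q0, q2}


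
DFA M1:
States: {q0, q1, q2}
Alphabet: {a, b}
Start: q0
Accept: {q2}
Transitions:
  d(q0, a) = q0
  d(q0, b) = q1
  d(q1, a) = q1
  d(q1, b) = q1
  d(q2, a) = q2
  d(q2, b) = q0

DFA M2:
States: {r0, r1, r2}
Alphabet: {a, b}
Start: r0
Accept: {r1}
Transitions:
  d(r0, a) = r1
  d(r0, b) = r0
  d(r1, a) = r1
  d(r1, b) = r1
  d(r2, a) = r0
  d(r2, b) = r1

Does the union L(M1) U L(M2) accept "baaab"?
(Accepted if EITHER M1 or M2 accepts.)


M1: final=q1 accepted=False
M2: final=r1 accepted=True

Yes, union accepts


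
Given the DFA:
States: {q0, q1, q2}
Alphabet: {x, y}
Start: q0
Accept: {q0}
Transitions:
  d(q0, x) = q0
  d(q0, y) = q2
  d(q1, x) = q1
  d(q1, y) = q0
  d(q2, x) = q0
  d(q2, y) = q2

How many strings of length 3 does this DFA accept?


Enumerating all length-3 strings:
  "xxx" -> q0 [accept]
  "xxy" -> q2 [reject]
  "xyx" -> q0 [accept]
  "xyy" -> q2 [reject]
  "yxx" -> q0 [accept]
  "yxy" -> q2 [reject]
  "yyx" -> q0 [accept]
  "yyy" -> q2 [reject]

4 out of 8


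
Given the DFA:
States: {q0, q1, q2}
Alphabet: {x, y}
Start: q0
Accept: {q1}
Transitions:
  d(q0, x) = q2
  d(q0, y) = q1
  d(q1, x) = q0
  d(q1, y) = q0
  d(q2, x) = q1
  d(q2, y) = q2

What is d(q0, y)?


Looking up transition d(q0, y)

q1


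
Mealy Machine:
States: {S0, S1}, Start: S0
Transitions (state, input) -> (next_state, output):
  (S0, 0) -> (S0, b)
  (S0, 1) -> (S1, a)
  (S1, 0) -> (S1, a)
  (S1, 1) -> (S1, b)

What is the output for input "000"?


Step-by-step:
  (S0, 0) -> (S0, b)
  (S0, 0) -> (S0, b)
  (S0, 0) -> (S0, b)

"bbb"


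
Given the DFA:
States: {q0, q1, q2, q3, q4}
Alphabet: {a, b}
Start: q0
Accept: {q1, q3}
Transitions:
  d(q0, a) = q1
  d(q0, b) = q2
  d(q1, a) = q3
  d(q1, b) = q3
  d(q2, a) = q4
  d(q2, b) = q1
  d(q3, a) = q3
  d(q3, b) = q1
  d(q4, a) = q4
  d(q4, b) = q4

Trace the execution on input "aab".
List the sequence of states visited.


Input: aab
d(q0, a) = q1
d(q1, a) = q3
d(q3, b) = q1


q0 -> q1 -> q3 -> q1


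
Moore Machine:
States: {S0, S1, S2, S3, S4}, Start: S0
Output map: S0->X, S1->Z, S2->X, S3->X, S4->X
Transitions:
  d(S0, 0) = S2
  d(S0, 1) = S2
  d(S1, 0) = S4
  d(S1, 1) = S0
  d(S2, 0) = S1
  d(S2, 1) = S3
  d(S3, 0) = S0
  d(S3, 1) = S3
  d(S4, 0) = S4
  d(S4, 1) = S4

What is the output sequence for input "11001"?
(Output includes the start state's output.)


Start: S0 (output X)
  --1--> S2 (output X)
  --1--> S3 (output X)
  --0--> S0 (output X)
  --0--> S2 (output X)
  --1--> S3 (output X)

"XXXXXX"


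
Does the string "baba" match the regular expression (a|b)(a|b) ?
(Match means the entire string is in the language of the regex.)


|string| = 4; first = 'b'; last = 'a'

No, "baba" does not match (a|b)(a|b)


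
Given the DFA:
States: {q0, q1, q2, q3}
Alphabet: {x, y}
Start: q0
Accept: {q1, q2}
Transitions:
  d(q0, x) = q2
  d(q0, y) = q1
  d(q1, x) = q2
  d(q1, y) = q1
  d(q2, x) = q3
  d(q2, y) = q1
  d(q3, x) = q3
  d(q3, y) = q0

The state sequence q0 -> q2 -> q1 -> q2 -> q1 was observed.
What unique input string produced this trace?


Trace back each transition to find the symbol:
  q0 --[x]--> q2
  q2 --[y]--> q1
  q1 --[x]--> q2
  q2 --[y]--> q1

"xyxy"


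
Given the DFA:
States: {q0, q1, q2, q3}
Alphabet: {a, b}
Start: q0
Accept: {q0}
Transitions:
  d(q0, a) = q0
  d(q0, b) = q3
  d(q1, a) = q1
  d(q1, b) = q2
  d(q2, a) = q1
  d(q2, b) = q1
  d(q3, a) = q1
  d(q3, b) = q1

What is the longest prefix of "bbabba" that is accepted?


Run the DFA, marking each prefix where the state is accepting:
  "" -> q0 [accept]
  "b" -> q3 [reject]
  "bb" -> q1 [reject]
  "bba" -> q1 [reject]
  "bbab" -> q2 [reject]
  "bbabb" -> q1 [reject]
  "bbabba" -> q1 [reject]

""


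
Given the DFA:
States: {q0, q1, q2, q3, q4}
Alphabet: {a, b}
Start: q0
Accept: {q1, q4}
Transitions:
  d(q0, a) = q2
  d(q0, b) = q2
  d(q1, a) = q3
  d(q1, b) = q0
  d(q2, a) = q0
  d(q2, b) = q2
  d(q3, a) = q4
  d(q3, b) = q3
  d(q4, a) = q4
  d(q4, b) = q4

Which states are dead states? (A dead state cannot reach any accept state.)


Forward reachability from each state:
  q0 -> reaches {q0, q2}, no accept state (dead)
  q1 -> reaches accept state q1 (live)
  q2 -> reaches {q0, q2}, no accept state (dead)
  q3 -> reaches accept state q4 (live)
  q4 -> reaches accept state q4 (live)

{q0, q2}


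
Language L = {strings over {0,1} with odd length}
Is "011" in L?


length = 3; 3 mod 2 = 1

Yes, "011" is in L


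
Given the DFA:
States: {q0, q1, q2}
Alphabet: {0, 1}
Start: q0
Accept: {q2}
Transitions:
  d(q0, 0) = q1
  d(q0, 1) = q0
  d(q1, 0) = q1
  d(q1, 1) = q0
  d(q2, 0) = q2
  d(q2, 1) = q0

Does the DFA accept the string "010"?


Trace: q0 -> q1 -> q0 -> q1
Final state: q1
Accept states: {q2}

No, rejected (final state q1 is not an accept state)


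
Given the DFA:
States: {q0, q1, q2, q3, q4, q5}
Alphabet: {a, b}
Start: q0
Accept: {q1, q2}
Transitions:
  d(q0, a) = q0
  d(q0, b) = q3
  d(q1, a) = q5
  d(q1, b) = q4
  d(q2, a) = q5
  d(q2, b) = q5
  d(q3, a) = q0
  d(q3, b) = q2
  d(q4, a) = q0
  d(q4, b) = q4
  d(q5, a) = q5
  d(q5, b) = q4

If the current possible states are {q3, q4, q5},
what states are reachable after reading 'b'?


Apply transition on 'b' from each current state:
  d(q3, b) = q2
  d(q4, b) = q4
  d(q5, b) = q4

{q2, q4}


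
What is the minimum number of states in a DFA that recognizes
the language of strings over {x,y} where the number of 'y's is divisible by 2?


States track (count of 'y') mod 2.
Need 2 states: one per remainder 0..1; accept = remainder 0.

2


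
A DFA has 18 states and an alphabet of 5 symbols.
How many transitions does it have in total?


Each state has exactly one transition per symbol.
18 * 5 = 90

90


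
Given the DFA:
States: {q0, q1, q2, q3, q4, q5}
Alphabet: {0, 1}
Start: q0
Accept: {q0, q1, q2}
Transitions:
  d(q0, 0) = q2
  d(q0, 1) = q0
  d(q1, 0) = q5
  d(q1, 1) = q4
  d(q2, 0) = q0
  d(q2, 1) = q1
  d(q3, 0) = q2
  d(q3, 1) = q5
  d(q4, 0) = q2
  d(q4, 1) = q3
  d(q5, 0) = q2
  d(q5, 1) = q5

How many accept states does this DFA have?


Accept states listed: {q0, q1, q2}
Counting: q0(1) q1(2) q2(3)

3


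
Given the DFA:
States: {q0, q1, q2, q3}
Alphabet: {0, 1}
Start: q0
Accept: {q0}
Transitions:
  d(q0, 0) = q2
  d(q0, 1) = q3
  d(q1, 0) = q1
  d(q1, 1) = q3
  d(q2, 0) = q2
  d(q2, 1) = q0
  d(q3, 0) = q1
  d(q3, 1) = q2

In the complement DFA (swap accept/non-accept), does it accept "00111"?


Trace: q0 -> q2 -> q2 -> q0 -> q3 -> q2
Final: q2
Original accept: {q0}
Complement: q2 is not in original accept

Yes, complement accepts (original rejects)


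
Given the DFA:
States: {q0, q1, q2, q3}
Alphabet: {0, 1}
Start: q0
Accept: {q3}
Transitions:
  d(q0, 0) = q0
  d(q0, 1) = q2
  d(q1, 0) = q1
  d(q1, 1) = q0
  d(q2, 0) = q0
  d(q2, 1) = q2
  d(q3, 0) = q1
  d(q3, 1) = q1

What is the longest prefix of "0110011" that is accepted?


Run the DFA, marking each prefix where the state is accepting:
  "" -> q0 [reject]
  "0" -> q0 [reject]
  "01" -> q2 [reject]
  "011" -> q2 [reject]
  "0110" -> q0 [reject]
  "01100" -> q0 [reject]
  "011001" -> q2 [reject]
  "0110011" -> q2 [reject]

No prefix is accepted


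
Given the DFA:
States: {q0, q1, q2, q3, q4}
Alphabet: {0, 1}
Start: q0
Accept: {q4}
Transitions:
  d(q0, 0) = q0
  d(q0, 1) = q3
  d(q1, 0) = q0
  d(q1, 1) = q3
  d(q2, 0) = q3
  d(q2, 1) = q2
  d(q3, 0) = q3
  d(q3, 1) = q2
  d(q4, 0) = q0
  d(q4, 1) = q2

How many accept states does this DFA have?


Accept states listed: {q4}
Counting: q4(1)

1


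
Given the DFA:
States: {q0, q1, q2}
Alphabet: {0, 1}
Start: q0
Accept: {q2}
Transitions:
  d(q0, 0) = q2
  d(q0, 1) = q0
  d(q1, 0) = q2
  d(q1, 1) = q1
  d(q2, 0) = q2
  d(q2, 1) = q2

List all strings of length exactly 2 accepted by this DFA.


All strings of length 2: 4 total
Accepted: 3

"00", "01", "10"


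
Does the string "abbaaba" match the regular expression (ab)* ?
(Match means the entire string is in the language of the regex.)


|string| = 7; first = 'a'; last = 'a'

No, "abbaaba" does not match (ab)*


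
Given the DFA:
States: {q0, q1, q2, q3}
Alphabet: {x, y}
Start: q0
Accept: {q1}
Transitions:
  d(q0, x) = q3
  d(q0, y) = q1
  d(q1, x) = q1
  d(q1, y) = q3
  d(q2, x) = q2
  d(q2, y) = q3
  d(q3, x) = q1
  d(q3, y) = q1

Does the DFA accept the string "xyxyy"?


Trace: q0 -> q3 -> q1 -> q1 -> q3 -> q1
Final state: q1
Accept states: {q1}

Yes, accepted (final state q1 is an accept state)


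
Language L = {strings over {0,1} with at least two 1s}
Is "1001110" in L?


count('1') = 4

Yes, "1001110" is in L


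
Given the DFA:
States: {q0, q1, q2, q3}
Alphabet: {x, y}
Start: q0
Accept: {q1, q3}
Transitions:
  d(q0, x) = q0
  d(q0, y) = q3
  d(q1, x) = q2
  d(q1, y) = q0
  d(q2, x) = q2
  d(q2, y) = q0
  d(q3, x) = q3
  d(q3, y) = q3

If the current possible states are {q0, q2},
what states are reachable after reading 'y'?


Apply transition on 'y' from each current state:
  d(q0, y) = q3
  d(q2, y) = q0

{q0, q3}


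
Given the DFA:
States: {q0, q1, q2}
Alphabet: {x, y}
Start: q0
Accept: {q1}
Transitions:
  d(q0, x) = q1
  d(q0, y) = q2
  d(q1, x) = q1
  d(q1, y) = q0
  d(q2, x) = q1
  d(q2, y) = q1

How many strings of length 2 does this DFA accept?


Enumerating all length-2 strings:
  "xx" -> q1 [accept]
  "xy" -> q0 [reject]
  "yx" -> q1 [accept]
  "yy" -> q1 [accept]

3 out of 4


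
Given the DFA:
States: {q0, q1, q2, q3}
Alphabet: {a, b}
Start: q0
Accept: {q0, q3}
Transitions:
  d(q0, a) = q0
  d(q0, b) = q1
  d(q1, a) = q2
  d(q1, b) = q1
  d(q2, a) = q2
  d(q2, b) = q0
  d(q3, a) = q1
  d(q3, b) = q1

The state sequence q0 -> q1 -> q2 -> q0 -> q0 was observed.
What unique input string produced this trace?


Trace back each transition to find the symbol:
  q0 --[b]--> q1
  q1 --[a]--> q2
  q2 --[b]--> q0
  q0 --[a]--> q0

"baba"


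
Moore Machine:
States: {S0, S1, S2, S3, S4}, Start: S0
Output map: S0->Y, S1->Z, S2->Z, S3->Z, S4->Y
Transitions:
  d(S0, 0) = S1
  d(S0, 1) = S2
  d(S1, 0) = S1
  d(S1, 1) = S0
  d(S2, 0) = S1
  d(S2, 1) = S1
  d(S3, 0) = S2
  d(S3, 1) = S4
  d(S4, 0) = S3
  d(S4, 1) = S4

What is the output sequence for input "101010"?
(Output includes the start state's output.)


Start: S0 (output Y)
  --1--> S2 (output Z)
  --0--> S1 (output Z)
  --1--> S0 (output Y)
  --0--> S1 (output Z)
  --1--> S0 (output Y)
  --0--> S1 (output Z)

"YZZYZYZ"


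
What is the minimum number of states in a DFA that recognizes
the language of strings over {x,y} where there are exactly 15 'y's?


States: count = 0, 1, ..., 15 (that's 16 states), plus a dead state for count > 15.
Total: 16 + 1 = 17. Accept = count-15 state.

17


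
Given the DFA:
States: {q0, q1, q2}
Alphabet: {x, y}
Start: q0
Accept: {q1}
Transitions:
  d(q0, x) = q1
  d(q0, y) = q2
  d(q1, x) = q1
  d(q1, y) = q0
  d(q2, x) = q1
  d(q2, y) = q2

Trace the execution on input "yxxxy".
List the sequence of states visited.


Input: yxxxy
d(q0, y) = q2
d(q2, x) = q1
d(q1, x) = q1
d(q1, x) = q1
d(q1, y) = q0


q0 -> q2 -> q1 -> q1 -> q1 -> q0


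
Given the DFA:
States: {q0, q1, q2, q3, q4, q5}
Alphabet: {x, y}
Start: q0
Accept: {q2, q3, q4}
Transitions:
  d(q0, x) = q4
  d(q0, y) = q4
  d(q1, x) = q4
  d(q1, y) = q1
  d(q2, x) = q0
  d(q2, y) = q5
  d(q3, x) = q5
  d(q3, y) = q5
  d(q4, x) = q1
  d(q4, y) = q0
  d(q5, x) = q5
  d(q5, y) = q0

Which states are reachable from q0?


BFS from q0:
  layer 0: {q0}
  layer 1: {q4}
  layer 2: {q1}

{q0, q1, q4}


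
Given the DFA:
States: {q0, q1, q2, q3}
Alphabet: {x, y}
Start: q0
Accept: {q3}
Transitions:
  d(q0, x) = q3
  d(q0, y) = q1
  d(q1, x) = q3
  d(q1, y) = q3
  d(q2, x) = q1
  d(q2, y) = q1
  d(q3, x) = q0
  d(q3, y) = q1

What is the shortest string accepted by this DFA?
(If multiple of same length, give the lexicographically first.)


BFS by string length (lex-first path to each state shown):
  len 0: q0<-""
  len 1: q1<-"y", q3<-"x"
Found accept state at length 1.

"x"


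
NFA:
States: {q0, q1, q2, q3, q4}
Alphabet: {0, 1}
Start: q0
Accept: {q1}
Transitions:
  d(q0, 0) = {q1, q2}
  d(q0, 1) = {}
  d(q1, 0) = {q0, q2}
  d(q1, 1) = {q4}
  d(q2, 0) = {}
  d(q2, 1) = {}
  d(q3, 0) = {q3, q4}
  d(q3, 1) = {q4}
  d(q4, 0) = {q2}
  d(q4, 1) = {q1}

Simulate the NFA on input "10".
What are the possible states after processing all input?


Start: {q0}
  --1--> {}
  --0--> {}

{} (empty set, no valid transitions)


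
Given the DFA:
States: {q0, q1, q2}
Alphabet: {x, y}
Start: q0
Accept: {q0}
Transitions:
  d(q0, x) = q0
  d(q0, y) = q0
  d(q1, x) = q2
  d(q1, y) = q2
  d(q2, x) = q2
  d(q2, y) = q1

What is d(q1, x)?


Looking up transition d(q1, x)

q2


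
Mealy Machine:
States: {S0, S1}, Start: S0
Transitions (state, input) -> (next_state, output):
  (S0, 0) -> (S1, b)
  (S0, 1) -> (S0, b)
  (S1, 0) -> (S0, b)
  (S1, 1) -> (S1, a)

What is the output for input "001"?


Step-by-step:
  (S0, 0) -> (S1, b)
  (S1, 0) -> (S0, b)
  (S0, 1) -> (S0, b)

"bbb"


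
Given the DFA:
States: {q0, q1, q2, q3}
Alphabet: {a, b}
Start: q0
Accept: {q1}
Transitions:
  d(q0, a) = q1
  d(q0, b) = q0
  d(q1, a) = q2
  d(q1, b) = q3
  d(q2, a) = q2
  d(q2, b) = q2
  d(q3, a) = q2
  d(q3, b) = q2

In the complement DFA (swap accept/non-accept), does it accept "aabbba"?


Trace: q0 -> q1 -> q2 -> q2 -> q2 -> q2 -> q2
Final: q2
Original accept: {q1}
Complement: q2 is not in original accept

Yes, complement accepts (original rejects)


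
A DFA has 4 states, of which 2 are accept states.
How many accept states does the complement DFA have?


Complement swaps accept and non-accept states.
4 - 2 = 2

2


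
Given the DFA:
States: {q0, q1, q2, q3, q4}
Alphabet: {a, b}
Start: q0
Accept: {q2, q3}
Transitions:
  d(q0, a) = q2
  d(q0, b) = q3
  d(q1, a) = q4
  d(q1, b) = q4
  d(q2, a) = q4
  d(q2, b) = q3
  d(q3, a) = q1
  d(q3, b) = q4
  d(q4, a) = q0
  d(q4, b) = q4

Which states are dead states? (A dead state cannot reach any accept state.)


Forward reachability from each state:
  q0 -> reaches accept state q2 (live)
  q1 -> reaches accept state q2 (live)
  q2 -> reaches accept state q2 (live)
  q3 -> reaches accept state q2 (live)
  q4 -> reaches accept state q2 (live)

None (all states can reach an accept state)


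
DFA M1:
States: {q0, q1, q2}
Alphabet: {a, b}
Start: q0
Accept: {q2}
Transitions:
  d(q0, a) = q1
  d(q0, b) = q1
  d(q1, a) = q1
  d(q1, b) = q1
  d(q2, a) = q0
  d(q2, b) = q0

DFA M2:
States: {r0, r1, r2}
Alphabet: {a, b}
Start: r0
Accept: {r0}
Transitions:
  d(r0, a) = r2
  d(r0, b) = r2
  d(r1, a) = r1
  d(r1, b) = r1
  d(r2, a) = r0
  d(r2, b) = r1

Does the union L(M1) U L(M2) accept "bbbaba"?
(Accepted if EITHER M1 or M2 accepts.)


M1: final=q1 accepted=False
M2: final=r1 accepted=False

No, union rejects (neither accepts)


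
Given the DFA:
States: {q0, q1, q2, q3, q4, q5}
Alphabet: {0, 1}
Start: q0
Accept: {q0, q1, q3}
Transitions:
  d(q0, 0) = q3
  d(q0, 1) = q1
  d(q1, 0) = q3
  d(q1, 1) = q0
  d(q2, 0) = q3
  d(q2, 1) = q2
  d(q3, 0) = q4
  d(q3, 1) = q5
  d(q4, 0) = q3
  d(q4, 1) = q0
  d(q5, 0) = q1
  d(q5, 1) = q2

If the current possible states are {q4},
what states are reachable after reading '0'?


Apply transition on '0' from each current state:
  d(q4, 0) = q3

{q3}


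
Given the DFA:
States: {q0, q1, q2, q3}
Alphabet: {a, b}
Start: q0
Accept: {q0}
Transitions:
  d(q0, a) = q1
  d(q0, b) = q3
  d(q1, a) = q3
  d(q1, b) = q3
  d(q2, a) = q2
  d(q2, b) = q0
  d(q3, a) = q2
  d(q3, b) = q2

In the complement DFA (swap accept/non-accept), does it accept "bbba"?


Trace: q0 -> q3 -> q2 -> q0 -> q1
Final: q1
Original accept: {q0}
Complement: q1 is not in original accept

Yes, complement accepts (original rejects)


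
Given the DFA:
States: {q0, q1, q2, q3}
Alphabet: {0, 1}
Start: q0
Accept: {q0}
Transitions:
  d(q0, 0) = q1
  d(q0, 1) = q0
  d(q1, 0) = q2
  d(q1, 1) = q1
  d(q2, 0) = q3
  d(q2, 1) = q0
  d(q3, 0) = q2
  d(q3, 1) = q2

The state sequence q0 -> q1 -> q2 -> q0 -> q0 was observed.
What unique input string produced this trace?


Trace back each transition to find the symbol:
  q0 --[0]--> q1
  q1 --[0]--> q2
  q2 --[1]--> q0
  q0 --[1]--> q0

"0011"


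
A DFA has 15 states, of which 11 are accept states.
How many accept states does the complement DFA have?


Complement swaps accept and non-accept states.
15 - 11 = 4

4


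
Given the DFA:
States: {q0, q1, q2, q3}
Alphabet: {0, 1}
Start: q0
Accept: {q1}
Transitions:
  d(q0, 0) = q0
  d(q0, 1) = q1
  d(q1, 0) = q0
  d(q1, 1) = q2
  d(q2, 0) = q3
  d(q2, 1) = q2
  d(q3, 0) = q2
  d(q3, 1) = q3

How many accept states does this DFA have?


Accept states listed: {q1}
Counting: q1(1)

1


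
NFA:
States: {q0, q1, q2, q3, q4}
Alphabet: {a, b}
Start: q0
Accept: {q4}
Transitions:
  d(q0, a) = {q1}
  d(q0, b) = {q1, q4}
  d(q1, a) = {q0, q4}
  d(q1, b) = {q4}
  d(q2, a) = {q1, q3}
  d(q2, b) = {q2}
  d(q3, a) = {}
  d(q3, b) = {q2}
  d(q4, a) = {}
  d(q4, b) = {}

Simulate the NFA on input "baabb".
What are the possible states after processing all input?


Start: {q0}
  --b--> {q1, q4}
  --a--> {q0, q4}
  --a--> {q1}
  --b--> {q4}
  --b--> {}

{} (empty set, no valid transitions)


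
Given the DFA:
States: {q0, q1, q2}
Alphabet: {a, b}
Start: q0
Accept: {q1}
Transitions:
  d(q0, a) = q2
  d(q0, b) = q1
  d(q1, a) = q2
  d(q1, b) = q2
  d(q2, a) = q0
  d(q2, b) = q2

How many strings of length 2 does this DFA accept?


Enumerating all length-2 strings:
  "aa" -> q0 [reject]
  "ab" -> q2 [reject]
  "ba" -> q2 [reject]
  "bb" -> q2 [reject]

0 out of 4


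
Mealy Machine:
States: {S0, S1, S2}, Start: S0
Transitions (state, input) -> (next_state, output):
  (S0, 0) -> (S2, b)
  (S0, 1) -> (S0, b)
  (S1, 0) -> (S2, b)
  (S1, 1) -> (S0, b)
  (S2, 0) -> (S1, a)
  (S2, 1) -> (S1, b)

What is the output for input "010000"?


Step-by-step:
  (S0, 0) -> (S2, b)
  (S2, 1) -> (S1, b)
  (S1, 0) -> (S2, b)
  (S2, 0) -> (S1, a)
  (S1, 0) -> (S2, b)
  (S2, 0) -> (S1, a)

"bbbaba"


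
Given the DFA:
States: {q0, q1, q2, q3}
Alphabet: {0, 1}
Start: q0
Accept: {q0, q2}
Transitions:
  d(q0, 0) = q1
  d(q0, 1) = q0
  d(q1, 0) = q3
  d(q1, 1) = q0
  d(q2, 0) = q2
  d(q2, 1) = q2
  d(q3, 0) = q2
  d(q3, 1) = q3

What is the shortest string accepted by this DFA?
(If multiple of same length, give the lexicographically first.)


BFS by string length (lex-first path to each state shown):
  len 0: q0<-""
Found accept state at length 0.

"" (empty string)


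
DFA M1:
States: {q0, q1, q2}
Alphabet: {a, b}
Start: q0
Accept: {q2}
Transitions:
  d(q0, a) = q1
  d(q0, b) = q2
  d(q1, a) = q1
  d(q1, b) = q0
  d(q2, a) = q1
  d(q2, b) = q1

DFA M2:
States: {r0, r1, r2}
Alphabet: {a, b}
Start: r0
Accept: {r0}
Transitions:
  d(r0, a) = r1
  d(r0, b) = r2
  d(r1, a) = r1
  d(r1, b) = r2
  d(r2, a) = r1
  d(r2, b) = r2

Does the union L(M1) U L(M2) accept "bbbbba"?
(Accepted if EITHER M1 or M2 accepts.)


M1: final=q1 accepted=False
M2: final=r1 accepted=False

No, union rejects (neither accepts)


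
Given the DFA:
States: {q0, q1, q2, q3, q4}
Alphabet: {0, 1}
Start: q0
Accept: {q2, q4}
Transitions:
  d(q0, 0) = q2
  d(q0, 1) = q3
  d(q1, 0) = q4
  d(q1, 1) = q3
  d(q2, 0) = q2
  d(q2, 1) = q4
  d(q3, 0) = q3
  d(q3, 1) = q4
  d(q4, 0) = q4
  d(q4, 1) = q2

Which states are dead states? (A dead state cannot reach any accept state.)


Forward reachability from each state:
  q0 -> reaches accept state q2 (live)
  q1 -> reaches accept state q2 (live)
  q2 -> reaches accept state q2 (live)
  q3 -> reaches accept state q2 (live)
  q4 -> reaches accept state q2 (live)

None (all states can reach an accept state)


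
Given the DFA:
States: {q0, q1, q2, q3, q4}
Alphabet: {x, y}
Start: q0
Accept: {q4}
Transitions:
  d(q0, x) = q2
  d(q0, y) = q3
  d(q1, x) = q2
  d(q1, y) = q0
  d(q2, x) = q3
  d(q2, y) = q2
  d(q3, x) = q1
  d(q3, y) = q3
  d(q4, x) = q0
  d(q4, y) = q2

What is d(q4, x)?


Looking up transition d(q4, x)

q0


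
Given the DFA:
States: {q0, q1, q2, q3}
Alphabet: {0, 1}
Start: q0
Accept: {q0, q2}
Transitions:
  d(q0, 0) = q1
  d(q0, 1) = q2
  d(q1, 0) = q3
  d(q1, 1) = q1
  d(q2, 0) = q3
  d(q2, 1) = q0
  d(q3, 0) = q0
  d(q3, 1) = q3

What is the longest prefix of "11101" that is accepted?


Run the DFA, marking each prefix where the state is accepting:
  "" -> q0 [accept]
  "1" -> q2 [accept]
  "11" -> q0 [accept]
  "111" -> q2 [accept]
  "1110" -> q3 [reject]
  "11101" -> q3 [reject]

"111"


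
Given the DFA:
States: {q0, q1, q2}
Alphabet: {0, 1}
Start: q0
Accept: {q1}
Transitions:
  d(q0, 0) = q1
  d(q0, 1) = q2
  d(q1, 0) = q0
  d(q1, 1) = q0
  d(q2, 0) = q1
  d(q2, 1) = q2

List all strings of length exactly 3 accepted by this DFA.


All strings of length 3: 8 total
Accepted: 3

"000", "010", "110"


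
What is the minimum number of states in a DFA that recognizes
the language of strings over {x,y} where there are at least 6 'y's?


States: count = 0, 1, ..., 5, and a final '>= 6' state.
Total: 6 + 1 = 7. Accept = '>= 6' state.

7


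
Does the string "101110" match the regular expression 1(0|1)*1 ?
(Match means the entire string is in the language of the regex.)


|string| = 6; first = '1'; last = '0'

No, "101110" does not match 1(0|1)*1


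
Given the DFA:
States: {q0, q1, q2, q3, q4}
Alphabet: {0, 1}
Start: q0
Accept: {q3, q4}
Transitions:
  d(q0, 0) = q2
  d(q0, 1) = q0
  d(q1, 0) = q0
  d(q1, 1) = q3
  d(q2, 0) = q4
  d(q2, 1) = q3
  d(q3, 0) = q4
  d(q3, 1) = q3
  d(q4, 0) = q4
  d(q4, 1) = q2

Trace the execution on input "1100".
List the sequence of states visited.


Input: 1100
d(q0, 1) = q0
d(q0, 1) = q0
d(q0, 0) = q2
d(q2, 0) = q4


q0 -> q0 -> q0 -> q2 -> q4


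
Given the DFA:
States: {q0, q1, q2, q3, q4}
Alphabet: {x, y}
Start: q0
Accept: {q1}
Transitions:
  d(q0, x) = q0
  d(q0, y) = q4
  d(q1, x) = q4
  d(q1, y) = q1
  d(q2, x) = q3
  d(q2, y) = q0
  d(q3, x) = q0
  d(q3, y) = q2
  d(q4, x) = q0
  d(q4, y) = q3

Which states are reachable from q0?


BFS from q0:
  layer 0: {q0}
  layer 1: {q4}
  layer 2: {q3}
  layer 3: {q2}

{q0, q2, q3, q4}


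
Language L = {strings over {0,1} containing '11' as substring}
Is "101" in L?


'11' does not occur

No, "101" is not in L


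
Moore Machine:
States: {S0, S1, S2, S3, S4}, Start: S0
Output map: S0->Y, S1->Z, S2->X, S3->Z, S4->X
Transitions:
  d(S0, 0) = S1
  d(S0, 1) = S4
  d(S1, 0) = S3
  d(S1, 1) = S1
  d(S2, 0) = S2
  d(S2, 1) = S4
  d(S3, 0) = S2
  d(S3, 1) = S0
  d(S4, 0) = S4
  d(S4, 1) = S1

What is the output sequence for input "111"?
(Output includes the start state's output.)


Start: S0 (output Y)
  --1--> S4 (output X)
  --1--> S1 (output Z)
  --1--> S1 (output Z)

"YXZZ"


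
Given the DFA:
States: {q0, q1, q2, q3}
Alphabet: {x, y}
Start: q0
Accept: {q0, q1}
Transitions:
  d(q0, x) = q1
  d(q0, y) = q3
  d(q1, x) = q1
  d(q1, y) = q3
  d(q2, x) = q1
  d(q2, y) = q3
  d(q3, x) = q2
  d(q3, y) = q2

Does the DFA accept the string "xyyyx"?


Trace: q0 -> q1 -> q3 -> q2 -> q3 -> q2
Final state: q2
Accept states: {q0, q1}

No, rejected (final state q2 is not an accept state)


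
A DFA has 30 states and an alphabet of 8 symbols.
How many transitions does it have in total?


Each state has exactly one transition per symbol.
30 * 8 = 240

240


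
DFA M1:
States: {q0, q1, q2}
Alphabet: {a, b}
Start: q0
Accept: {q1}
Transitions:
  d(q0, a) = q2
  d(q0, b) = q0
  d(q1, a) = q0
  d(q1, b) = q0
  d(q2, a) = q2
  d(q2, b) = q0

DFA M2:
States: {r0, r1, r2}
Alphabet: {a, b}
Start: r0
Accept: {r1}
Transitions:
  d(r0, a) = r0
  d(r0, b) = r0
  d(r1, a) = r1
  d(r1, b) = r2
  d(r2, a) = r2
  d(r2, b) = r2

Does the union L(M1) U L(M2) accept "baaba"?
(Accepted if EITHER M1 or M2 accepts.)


M1: final=q2 accepted=False
M2: final=r0 accepted=False

No, union rejects (neither accepts)


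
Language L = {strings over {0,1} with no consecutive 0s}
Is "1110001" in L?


'00' occurs at index 3

No, "1110001" is not in L


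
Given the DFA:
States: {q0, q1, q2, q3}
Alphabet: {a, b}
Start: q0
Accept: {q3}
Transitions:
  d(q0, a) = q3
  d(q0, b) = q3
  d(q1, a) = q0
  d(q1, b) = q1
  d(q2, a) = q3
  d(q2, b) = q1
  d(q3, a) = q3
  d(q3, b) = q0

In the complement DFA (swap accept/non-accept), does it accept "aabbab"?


Trace: q0 -> q3 -> q3 -> q0 -> q3 -> q3 -> q0
Final: q0
Original accept: {q3}
Complement: q0 is not in original accept

Yes, complement accepts (original rejects)


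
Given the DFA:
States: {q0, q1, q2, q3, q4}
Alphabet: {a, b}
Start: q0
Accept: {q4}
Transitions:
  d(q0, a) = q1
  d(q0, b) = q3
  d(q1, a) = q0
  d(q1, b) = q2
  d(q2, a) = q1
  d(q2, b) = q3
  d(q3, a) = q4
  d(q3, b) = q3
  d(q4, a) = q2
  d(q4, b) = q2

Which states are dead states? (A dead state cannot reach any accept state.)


Forward reachability from each state:
  q0 -> reaches accept state q4 (live)
  q1 -> reaches accept state q4 (live)
  q2 -> reaches accept state q4 (live)
  q3 -> reaches accept state q4 (live)
  q4 -> reaches accept state q4 (live)

None (all states can reach an accept state)


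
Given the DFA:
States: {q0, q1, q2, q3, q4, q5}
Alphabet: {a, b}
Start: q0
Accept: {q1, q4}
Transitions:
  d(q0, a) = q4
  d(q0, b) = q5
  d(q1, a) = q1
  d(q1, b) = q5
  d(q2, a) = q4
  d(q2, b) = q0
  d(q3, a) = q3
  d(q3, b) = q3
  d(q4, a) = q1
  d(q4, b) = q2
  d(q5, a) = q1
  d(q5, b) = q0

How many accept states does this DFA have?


Accept states listed: {q1, q4}
Counting: q1(1) q4(2)

2


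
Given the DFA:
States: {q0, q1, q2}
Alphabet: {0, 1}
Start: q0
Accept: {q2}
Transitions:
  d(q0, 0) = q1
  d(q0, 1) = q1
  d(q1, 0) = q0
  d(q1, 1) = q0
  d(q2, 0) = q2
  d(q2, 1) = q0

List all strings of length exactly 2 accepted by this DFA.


All strings of length 2: 4 total
Accepted: 0

None


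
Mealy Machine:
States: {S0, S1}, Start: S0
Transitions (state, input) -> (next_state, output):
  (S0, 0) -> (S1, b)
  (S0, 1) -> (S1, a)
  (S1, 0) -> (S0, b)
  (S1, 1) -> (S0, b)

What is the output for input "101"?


Step-by-step:
  (S0, 1) -> (S1, a)
  (S1, 0) -> (S0, b)
  (S0, 1) -> (S1, a)

"aba"


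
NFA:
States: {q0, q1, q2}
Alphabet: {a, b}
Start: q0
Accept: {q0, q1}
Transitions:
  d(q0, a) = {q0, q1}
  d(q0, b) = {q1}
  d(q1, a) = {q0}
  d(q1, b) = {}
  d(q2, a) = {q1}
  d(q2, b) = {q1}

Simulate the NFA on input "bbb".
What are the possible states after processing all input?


Start: {q0}
  --b--> {q1}
  --b--> {}
  --b--> {}

{} (empty set, no valid transitions)


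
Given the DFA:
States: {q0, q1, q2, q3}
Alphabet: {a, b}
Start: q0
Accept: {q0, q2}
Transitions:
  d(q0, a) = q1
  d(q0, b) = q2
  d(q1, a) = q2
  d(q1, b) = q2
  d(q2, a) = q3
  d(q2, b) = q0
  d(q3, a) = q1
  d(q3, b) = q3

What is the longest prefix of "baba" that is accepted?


Run the DFA, marking each prefix where the state is accepting:
  "" -> q0 [accept]
  "b" -> q2 [accept]
  "ba" -> q3 [reject]
  "bab" -> q3 [reject]
  "baba" -> q1 [reject]

"b"


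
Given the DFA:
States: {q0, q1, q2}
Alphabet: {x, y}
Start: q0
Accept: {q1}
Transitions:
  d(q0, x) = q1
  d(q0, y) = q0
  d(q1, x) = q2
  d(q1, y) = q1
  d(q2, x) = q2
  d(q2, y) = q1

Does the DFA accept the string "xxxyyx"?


Trace: q0 -> q1 -> q2 -> q2 -> q1 -> q1 -> q2
Final state: q2
Accept states: {q1}

No, rejected (final state q2 is not an accept state)


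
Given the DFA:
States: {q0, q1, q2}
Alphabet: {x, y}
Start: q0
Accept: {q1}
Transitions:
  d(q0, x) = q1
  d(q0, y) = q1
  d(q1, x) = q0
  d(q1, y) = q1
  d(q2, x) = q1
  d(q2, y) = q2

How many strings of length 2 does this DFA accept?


Enumerating all length-2 strings:
  "xx" -> q0 [reject]
  "xy" -> q1 [accept]
  "yx" -> q0 [reject]
  "yy" -> q1 [accept]

2 out of 4


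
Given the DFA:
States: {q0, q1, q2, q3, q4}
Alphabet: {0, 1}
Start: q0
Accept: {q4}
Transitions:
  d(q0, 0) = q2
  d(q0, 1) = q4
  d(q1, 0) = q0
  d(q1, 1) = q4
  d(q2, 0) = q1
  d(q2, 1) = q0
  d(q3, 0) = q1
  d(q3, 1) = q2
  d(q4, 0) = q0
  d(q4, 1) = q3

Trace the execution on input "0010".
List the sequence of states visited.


Input: 0010
d(q0, 0) = q2
d(q2, 0) = q1
d(q1, 1) = q4
d(q4, 0) = q0


q0 -> q2 -> q1 -> q4 -> q0


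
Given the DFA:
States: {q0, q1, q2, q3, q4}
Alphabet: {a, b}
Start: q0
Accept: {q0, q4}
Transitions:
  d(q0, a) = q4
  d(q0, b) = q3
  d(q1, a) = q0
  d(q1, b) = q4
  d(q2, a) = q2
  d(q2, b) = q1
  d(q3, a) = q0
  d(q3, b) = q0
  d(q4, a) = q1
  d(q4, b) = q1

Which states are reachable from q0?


BFS from q0:
  layer 0: {q0}
  layer 1: {q3, q4}
  layer 2: {q1}

{q0, q1, q3, q4}


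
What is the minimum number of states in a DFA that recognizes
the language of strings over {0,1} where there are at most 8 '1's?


States: count = 0, 1, ..., 8 (all accepting; 9 states), plus a dead state for count > 8.
Total: 9 + 1 = 10.

10


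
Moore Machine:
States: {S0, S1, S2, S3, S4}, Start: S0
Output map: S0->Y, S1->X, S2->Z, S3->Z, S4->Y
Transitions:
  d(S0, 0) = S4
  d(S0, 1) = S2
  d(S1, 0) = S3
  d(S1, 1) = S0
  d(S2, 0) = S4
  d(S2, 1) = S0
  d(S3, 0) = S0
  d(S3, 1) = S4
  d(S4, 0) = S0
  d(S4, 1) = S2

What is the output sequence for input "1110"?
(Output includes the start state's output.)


Start: S0 (output Y)
  --1--> S2 (output Z)
  --1--> S0 (output Y)
  --1--> S2 (output Z)
  --0--> S4 (output Y)

"YZYZY"


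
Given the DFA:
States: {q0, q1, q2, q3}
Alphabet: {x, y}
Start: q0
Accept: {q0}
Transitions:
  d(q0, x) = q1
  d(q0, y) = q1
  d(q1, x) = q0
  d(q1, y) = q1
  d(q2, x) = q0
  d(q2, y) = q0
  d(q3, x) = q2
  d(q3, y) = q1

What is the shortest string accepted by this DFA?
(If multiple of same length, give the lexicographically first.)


BFS by string length (lex-first path to each state shown):
  len 0: q0<-""
Found accept state at length 0.

"" (empty string)


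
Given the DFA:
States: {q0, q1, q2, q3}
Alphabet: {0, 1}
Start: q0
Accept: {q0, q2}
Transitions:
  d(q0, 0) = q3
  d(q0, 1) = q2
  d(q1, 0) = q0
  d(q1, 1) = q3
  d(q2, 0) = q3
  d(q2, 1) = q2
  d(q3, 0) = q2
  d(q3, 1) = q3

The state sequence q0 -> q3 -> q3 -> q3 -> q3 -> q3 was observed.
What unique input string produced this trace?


Trace back each transition to find the symbol:
  q0 --[0]--> q3
  q3 --[1]--> q3
  q3 --[1]--> q3
  q3 --[1]--> q3
  q3 --[1]--> q3

"01111"


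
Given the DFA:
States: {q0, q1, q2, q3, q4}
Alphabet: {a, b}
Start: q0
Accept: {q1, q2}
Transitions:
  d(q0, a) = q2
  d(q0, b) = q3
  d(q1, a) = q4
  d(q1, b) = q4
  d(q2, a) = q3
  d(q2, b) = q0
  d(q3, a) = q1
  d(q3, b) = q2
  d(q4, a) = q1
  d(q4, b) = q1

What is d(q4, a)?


Looking up transition d(q4, a)

q1


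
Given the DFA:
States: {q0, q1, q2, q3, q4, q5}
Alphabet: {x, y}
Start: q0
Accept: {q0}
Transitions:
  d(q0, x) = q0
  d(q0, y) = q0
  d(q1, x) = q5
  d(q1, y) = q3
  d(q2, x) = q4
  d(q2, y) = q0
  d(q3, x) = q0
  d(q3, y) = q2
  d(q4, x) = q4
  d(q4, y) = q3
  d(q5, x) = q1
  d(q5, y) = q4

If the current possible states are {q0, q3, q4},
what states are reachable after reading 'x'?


Apply transition on 'x' from each current state:
  d(q0, x) = q0
  d(q3, x) = q0
  d(q4, x) = q4

{q0, q4}


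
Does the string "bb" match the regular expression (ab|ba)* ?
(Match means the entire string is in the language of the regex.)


|string| = 2; first = 'b'; last = 'b'

No, "bb" does not match (ab|ba)*


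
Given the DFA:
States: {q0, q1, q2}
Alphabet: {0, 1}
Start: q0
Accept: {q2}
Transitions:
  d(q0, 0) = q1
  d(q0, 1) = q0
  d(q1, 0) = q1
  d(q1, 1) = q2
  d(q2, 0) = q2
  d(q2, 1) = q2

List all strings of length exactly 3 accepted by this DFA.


All strings of length 3: 8 total
Accepted: 4

"001", "010", "011", "101"


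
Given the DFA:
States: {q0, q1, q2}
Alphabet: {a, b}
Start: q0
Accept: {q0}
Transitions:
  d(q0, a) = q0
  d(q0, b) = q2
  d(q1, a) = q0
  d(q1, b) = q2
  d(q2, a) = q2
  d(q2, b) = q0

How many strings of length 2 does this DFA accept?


Enumerating all length-2 strings:
  "aa" -> q0 [accept]
  "ab" -> q2 [reject]
  "ba" -> q2 [reject]
  "bb" -> q0 [accept]

2 out of 4


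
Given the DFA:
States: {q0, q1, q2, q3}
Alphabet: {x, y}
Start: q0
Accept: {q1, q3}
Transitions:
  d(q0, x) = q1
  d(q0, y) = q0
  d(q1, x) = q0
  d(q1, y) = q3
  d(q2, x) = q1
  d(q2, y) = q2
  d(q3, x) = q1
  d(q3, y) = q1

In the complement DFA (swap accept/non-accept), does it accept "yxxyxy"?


Trace: q0 -> q0 -> q1 -> q0 -> q0 -> q1 -> q3
Final: q3
Original accept: {q1, q3}
Complement: q3 is in original accept

No, complement rejects (original accepts)


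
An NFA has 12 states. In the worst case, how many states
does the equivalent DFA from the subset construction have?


Subset construction: one DFA state per subset of NFA states.
2^12 = 4096

4096


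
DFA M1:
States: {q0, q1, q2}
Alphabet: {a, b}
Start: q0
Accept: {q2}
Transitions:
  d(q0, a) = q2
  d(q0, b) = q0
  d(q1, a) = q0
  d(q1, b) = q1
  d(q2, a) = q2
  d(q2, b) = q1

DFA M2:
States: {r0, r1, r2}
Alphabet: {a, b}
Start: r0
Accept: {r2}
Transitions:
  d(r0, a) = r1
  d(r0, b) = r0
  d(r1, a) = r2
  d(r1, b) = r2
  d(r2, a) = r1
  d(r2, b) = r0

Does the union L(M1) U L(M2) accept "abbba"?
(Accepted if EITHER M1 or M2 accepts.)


M1: final=q0 accepted=False
M2: final=r1 accepted=False

No, union rejects (neither accepts)


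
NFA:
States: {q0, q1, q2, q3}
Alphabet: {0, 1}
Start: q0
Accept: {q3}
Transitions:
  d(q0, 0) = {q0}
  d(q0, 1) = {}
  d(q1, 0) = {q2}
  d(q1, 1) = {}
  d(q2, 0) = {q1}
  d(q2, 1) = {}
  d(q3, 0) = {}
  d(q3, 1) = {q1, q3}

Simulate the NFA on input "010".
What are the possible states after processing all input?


Start: {q0}
  --0--> {q0}
  --1--> {}
  --0--> {}

{} (empty set, no valid transitions)


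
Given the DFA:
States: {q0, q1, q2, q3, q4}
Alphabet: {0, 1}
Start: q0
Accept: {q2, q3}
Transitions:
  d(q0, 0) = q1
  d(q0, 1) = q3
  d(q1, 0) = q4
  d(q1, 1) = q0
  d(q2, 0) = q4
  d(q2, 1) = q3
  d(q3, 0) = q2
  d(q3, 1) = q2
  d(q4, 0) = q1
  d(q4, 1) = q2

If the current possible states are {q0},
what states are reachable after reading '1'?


Apply transition on '1' from each current state:
  d(q0, 1) = q3

{q3}


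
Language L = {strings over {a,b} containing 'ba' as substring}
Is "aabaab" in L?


'ba' occurs at index 2

Yes, "aabaab" is in L


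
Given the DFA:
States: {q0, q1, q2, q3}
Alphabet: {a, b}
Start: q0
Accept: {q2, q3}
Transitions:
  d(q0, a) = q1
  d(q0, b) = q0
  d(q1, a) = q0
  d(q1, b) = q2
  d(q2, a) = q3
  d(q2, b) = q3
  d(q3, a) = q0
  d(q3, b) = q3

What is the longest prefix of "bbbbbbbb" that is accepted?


Run the DFA, marking each prefix where the state is accepting:
  "" -> q0 [reject]
  "b" -> q0 [reject]
  "bb" -> q0 [reject]
  "bbb" -> q0 [reject]
  "bbbb" -> q0 [reject]
  "bbbbb" -> q0 [reject]
  "bbbbbb" -> q0 [reject]
  "bbbbbbb" -> q0 [reject]
  "bbbbbbbb" -> q0 [reject]

No prefix is accepted


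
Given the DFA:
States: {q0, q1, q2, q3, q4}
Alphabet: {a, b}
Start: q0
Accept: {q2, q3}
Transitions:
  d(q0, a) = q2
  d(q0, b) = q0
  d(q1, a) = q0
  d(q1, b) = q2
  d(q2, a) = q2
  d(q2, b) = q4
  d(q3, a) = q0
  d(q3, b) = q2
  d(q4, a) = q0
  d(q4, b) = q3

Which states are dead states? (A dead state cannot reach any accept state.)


Forward reachability from each state:
  q0 -> reaches accept state q2 (live)
  q1 -> reaches accept state q2 (live)
  q2 -> reaches accept state q2 (live)
  q3 -> reaches accept state q2 (live)
  q4 -> reaches accept state q2 (live)

None (all states can reach an accept state)


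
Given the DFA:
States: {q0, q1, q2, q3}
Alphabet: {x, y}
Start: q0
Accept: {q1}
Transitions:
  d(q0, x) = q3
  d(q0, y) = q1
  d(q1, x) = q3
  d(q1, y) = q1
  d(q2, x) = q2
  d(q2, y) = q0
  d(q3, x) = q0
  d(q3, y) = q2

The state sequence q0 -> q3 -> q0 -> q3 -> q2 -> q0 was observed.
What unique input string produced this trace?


Trace back each transition to find the symbol:
  q0 --[x]--> q3
  q3 --[x]--> q0
  q0 --[x]--> q3
  q3 --[y]--> q2
  q2 --[y]--> q0

"xxxyy"


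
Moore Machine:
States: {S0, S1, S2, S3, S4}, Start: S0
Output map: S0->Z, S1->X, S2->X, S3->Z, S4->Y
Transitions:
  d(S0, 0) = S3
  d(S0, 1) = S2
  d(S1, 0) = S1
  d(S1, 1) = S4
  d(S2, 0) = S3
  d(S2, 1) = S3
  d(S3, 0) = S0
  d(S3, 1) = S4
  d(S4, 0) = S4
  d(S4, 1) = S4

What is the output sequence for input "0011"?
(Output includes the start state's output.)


Start: S0 (output Z)
  --0--> S3 (output Z)
  --0--> S0 (output Z)
  --1--> S2 (output X)
  --1--> S3 (output Z)

"ZZZXZ"


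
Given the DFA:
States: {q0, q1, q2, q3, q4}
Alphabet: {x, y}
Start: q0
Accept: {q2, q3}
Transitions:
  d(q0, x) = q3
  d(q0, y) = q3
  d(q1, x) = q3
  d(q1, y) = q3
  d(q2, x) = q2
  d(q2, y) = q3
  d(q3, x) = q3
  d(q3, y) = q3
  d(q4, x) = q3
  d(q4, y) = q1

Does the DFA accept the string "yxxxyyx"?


Trace: q0 -> q3 -> q3 -> q3 -> q3 -> q3 -> q3 -> q3
Final state: q3
Accept states: {q2, q3}

Yes, accepted (final state q3 is an accept state)


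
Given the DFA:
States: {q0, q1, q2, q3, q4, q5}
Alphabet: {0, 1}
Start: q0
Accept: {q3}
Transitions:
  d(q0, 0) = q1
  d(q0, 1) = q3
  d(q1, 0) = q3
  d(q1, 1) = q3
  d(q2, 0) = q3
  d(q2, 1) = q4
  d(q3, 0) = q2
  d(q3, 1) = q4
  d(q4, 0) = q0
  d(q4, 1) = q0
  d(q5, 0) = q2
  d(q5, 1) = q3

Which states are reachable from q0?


BFS from q0:
  layer 0: {q0}
  layer 1: {q1, q3}
  layer 2: {q2, q4}

{q0, q1, q2, q3, q4}


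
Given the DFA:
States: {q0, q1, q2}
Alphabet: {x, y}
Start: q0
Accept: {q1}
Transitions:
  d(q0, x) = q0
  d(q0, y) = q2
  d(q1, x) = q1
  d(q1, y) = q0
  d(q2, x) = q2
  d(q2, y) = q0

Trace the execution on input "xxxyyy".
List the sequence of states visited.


Input: xxxyyy
d(q0, x) = q0
d(q0, x) = q0
d(q0, x) = q0
d(q0, y) = q2
d(q2, y) = q0
d(q0, y) = q2


q0 -> q0 -> q0 -> q0 -> q2 -> q0 -> q2


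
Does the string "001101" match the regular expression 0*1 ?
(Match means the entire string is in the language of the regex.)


|string| = 6; first = '0'; last = '1'

No, "001101" does not match 0*1


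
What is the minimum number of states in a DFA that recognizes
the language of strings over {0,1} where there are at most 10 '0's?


States: count = 0, 1, ..., 10 (all accepting; 11 states), plus a dead state for count > 10.
Total: 11 + 1 = 12.

12


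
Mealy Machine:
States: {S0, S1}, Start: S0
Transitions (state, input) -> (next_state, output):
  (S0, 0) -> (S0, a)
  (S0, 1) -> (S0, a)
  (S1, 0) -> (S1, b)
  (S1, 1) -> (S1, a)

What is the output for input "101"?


Step-by-step:
  (S0, 1) -> (S0, a)
  (S0, 0) -> (S0, a)
  (S0, 1) -> (S0, a)

"aaa"


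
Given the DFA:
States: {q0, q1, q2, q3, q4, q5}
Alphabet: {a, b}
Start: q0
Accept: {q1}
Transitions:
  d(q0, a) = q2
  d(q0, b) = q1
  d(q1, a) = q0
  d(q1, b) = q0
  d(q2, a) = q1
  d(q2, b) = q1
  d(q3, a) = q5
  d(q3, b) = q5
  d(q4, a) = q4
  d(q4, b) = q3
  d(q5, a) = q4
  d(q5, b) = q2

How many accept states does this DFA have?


Accept states listed: {q1}
Counting: q1(1)

1


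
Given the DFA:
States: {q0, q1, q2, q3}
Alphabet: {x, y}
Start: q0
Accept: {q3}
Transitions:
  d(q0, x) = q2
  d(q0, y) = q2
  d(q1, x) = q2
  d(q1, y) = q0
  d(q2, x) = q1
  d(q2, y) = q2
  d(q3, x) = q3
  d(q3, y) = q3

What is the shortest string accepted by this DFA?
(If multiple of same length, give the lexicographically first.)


BFS by string length (lex-first path to each state shown):
  len 0: q0<-""
  len 1: q2<-"x"
  len 2: q1<-"xx", q2<-"xy"
  len 3: q0<-"xxy", q1<-"xyx", q2<-"xxx"
  len 4: q0<-"xyxy", q1<-"xxxx", q2<-"xxxy"
  len 5: q0<-"xxxxy", q1<-"xxxyx", q2<-"xxxxx"
  len 6: q0<-"xxxyxy", q1<-"xxxxxx", q2<-"xxxxxy"
  len 7: q0<-"xxxxxxy", q1<-"xxxxxyx", q2<-"xxxxxxx"
  len 8: q0<-"xxxxxyxy", q1<-"xxxxxxxx", q2<-"xxxxxxxy"

No string accepted (empty language)


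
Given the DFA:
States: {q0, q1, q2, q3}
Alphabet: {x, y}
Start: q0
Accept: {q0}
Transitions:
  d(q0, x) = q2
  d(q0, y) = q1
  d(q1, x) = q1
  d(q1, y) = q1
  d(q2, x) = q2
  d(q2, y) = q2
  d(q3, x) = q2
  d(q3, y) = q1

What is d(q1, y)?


Looking up transition d(q1, y)

q1
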